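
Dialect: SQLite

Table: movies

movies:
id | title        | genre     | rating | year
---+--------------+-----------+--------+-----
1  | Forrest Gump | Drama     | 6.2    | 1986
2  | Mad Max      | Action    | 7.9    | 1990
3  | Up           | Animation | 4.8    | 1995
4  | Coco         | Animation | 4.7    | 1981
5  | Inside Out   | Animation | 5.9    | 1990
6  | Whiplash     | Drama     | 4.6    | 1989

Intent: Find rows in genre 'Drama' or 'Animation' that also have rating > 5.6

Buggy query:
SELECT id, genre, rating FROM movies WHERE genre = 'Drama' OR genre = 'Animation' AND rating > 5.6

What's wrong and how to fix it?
Bug: AND binds tighter than OR, so this parses as genre = 'Drama' OR (genre = 'Animation' AND rating > 5.6)

Fix: Add parentheses around the OR so the AND applies to both alternatives

Corrected query:
SELECT id, genre, rating FROM movies WHERE (genre = 'Drama' OR genre = 'Animation') AND rating > 5.6

Result:
id | genre     | rating
---+-----------+-------
1  | Drama     | 6.2   
5  | Animation | 5.9   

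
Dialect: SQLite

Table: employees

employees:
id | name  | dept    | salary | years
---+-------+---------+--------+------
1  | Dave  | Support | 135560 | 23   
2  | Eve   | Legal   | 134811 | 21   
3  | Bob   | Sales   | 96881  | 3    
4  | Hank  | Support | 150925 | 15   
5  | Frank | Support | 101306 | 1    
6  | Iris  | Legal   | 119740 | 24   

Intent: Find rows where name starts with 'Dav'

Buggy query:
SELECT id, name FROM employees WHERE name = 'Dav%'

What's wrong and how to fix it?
Bug: Wildcards only work with LIKE; '=' treats '%' as a literal character

Fix: Use LIKE for wildcard pattern matching

Corrected query:
SELECT id, name FROM employees WHERE name LIKE 'Dav%'

Result:
id | name
---+-----
1  | Dave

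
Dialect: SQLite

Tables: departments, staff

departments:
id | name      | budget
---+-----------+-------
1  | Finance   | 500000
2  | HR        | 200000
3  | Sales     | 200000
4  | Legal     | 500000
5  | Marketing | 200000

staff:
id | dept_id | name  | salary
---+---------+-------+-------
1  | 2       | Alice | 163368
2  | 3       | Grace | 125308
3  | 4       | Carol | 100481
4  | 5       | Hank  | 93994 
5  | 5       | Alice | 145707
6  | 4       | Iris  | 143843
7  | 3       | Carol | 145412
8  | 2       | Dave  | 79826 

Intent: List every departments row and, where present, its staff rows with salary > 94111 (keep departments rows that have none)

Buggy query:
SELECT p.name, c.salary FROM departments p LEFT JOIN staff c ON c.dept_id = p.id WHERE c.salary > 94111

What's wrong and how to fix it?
Bug: Filtering c.salary in WHERE discards the NULL rows produced by LEFT JOIN, turning it into an inner join

Fix: Put 'c.salary > 94111' in the JOIN's ON clause instead of WHERE

Corrected query:
SELECT p.name, c.salary FROM departments p LEFT JOIN staff c ON c.dept_id = p.id AND c.salary > 94111

Result:
name      | salary
----------+-------
Finance   | NULL  
HR        | 163368
Sales     | 125308
Sales     | 145412
Legal     | 100481
Legal     | 143843
Marketing | 145707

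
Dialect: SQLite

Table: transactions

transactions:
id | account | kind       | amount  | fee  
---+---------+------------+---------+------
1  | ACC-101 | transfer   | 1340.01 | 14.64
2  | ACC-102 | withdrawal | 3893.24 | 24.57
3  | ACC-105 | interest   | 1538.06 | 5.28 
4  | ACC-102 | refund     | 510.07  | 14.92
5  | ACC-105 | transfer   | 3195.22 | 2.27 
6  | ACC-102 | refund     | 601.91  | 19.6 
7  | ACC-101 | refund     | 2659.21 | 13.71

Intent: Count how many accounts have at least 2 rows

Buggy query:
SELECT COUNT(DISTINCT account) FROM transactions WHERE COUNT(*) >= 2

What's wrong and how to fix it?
Bug: WHERE filters individual rows, not groups, so a group-level COUNT is invalid there

Fix: Use a subquery that GROUPs and filters with HAVING, then count its rows

Corrected query:
SELECT COUNT(*) FROM (SELECT account FROM transactions GROUP BY account HAVING COUNT(*) >= 2)

Result:
COUNT(*)
--------
3       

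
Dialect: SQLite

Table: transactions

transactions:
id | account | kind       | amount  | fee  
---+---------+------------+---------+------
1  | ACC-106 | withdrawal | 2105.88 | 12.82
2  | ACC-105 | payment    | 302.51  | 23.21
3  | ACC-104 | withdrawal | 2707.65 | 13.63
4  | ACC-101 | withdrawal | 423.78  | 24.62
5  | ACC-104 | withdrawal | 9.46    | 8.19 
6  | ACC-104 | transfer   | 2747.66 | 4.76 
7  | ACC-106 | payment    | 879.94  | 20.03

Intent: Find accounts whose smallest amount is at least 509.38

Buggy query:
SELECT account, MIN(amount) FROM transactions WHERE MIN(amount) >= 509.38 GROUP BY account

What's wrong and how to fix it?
Bug: Aggregates like MIN are computed per group after WHERE runs

Fix: Use HAVING for the per-group MIN condition

Corrected query:
SELECT account, MIN(amount) FROM transactions GROUP BY account HAVING MIN(amount) >= 509.38

Result:
account | MIN(amount)
--------+------------
ACC-106 | 879.94     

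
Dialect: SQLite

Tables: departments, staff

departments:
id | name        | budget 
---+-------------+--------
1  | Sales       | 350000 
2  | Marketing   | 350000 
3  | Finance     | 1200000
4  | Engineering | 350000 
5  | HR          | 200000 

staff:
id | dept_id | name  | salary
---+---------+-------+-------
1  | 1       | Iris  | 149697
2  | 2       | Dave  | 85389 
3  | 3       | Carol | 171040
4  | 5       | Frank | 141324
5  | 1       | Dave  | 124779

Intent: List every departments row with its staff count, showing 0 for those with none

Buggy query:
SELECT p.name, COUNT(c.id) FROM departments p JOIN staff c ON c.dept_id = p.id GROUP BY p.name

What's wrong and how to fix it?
Bug: INNER JOIN drops departments rows that have no matching staff rows

Fix: Use LEFT JOIN so parents without children still appear (COUNT(c.id) gives 0)

Corrected query:
SELECT p.name, COUNT(c.id) FROM departments p LEFT JOIN staff c ON c.dept_id = p.id GROUP BY p.name

Result:
name        | COUNT(c.id)
------------+------------
Engineering | 0          
Finance     | 1          
HR          | 1          
Marketing   | 1          
Sales       | 2          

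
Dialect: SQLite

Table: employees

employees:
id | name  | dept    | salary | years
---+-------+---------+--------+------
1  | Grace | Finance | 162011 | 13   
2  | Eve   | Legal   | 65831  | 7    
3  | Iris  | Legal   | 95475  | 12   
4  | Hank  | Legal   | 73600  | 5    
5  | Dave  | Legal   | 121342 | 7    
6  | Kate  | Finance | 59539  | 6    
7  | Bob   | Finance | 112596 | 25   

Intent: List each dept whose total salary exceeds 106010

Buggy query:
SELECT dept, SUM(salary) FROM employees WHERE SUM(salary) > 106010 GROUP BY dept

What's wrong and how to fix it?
Bug: Aggregate functions cannot appear in a WHERE clause

Fix: Move the aggregate condition to a HAVING clause

Corrected query:
SELECT dept, SUM(salary) FROM employees GROUP BY dept HAVING SUM(salary) > 106010

Result:
dept    | SUM(salary)
--------+------------
Finance | 334146     
Legal   | 356248     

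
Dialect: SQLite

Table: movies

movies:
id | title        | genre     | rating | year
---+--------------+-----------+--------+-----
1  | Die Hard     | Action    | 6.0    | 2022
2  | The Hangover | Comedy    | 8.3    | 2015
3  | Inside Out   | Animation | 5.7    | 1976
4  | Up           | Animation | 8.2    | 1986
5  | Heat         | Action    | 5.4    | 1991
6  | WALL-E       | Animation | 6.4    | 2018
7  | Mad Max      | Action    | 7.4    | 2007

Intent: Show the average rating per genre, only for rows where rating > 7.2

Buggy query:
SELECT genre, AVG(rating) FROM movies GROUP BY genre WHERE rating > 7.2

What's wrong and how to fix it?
Bug: Row-level WHERE must come before GROUP BY in the clause order

Fix: Place WHERE between FROM and GROUP BY

Corrected query:
SELECT genre, AVG(rating) FROM movies WHERE rating > 7.2 GROUP BY genre

Result:
genre     | AVG(rating)
----------+------------
Action    | 7.4        
Animation | 8.2        
Comedy    | 8.3        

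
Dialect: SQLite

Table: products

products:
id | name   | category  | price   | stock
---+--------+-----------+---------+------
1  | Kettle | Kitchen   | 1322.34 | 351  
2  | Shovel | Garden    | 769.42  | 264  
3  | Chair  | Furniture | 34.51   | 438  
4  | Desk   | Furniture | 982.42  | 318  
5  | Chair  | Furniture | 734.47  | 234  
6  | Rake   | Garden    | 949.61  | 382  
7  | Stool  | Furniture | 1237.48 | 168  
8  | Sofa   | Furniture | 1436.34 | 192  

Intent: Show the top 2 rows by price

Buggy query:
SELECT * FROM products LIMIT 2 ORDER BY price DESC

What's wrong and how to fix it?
Bug: LIMIT must come after ORDER BY

Fix: Swap the clauses: ORDER BY first, then LIMIT

Corrected query:
SELECT * FROM products ORDER BY price DESC LIMIT 2

Result:
id | name   | category  | price   | stock
---+--------+-----------+---------+------
8  | Sofa   | Furniture | 1436.34 | 192  
1  | Kettle | Kitchen   | 1322.34 | 351  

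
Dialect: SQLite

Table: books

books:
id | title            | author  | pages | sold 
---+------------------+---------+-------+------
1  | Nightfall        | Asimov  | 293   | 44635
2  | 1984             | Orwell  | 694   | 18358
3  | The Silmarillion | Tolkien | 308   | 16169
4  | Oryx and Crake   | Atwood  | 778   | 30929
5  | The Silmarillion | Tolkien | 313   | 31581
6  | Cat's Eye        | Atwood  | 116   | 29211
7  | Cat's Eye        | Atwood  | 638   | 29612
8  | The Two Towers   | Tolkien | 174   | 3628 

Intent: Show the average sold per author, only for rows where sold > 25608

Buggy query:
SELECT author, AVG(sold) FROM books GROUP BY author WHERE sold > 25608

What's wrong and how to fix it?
Bug: Row-level WHERE must come before GROUP BY in the clause order

Fix: Place WHERE between FROM and GROUP BY

Corrected query:
SELECT author, AVG(sold) FROM books WHERE sold > 25608 GROUP BY author

Result:
author  | AVG(sold)   
--------+-------------
Asimov  | 44635       
Atwood  | 29917.333333
Tolkien | 31581       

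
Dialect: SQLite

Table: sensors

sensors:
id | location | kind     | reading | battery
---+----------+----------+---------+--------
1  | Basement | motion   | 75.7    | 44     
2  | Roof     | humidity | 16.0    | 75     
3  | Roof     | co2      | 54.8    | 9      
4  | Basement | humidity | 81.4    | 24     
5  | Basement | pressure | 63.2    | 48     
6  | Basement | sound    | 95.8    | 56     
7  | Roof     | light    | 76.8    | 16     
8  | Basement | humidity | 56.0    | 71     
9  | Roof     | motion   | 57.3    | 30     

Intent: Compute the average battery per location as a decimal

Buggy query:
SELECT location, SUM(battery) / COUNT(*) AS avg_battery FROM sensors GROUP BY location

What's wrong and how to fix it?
Bug: SUM(battery) and COUNT(*) are both integers; the division truncates the fractional part

Fix: Cast one side to REAL so the division keeps the fractional part

Corrected query:
SELECT location, SUM(battery) * 1.0 / COUNT(*) AS avg_battery FROM sensors GROUP BY location

Result:
location | avg_battery
---------+------------
Basement | 48.6       
Roof     | 32.5       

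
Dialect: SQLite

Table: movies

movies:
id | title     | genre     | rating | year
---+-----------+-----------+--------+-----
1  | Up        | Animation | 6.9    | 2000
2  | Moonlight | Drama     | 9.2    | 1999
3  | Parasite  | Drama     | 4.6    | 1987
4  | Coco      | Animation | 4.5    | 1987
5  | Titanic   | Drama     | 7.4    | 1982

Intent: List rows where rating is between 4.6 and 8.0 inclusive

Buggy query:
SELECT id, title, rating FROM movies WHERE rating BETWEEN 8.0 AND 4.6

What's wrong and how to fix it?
Bug: BETWEEN expects the lower bound first; with 8.0 AND 4.6 the range is empty

Fix: Swap the bounds so the smaller value comes first

Corrected query:
SELECT id, title, rating FROM movies WHERE rating BETWEEN 4.6 AND 8.0

Result:
id | title    | rating
---+----------+-------
1  | Up       | 6.9   
3  | Parasite | 4.6   
5  | Titanic  | 7.4   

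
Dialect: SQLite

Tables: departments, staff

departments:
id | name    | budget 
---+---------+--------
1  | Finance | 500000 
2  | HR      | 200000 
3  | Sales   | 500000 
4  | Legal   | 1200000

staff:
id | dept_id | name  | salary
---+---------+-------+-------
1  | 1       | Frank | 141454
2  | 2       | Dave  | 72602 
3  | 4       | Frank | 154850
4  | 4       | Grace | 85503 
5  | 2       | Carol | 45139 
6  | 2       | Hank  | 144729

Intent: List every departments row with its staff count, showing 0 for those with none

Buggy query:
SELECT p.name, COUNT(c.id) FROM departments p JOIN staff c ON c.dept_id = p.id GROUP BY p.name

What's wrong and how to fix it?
Bug: INNER JOIN drops departments rows that have no matching staff rows

Fix: Switch to LEFT JOIN to retain unmatched parent rows

Corrected query:
SELECT p.name, COUNT(c.id) FROM departments p LEFT JOIN staff c ON c.dept_id = p.id GROUP BY p.name

Result:
name    | COUNT(c.id)
--------+------------
Finance | 1          
HR      | 3          
Legal   | 2          
Sales   | 0          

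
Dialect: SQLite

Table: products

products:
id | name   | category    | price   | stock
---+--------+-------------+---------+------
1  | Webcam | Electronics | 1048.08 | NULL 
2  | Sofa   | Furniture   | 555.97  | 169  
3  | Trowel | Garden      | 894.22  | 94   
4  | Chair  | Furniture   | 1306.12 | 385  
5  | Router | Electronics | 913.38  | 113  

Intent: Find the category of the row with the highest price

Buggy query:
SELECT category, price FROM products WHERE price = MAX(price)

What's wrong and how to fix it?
Bug: WHERE is evaluated per row; an aggregate over the whole table isn't defined there

Fix: Wrap MAX in a scalar subquery so WHERE compares against a single value

Corrected query:
SELECT category, price FROM products WHERE price = (SELECT MAX(price) FROM products)

Result:
category  | price  
----------+--------
Furniture | 1306.12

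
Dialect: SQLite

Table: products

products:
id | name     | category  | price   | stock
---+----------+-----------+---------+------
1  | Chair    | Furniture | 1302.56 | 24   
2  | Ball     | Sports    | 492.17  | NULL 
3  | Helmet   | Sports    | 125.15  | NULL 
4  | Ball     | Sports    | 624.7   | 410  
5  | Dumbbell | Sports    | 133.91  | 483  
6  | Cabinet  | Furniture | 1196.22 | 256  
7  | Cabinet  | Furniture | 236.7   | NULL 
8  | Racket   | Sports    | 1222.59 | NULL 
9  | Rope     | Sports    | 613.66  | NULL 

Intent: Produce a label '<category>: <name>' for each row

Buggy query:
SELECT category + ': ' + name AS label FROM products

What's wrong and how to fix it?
Bug: SQLite uses || for string concatenation; + coerces text to numbers (yielding 0)

Fix: Replace + with || to concatenate text

Corrected query:
SELECT category || ': ' || name AS label FROM products

Result:
label             
------------------
Furniture: Chair  
Sports: Ball      
Sports: Helmet    
Sports: Ball      
Sports: Dumbbell  
Furniture: Cabinet
Furniture: Cabinet
Sports: Racket    
Sports: Rope      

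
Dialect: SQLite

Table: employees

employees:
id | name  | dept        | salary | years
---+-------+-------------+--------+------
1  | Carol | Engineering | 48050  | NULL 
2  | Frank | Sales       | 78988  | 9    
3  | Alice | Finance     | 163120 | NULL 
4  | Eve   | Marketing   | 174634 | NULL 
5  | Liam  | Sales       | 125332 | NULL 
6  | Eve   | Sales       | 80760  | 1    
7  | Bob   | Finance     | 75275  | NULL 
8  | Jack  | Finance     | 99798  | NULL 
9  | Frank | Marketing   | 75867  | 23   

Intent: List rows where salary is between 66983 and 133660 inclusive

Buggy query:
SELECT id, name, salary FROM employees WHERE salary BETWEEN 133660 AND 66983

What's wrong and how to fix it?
Bug: The bounds are reversed; BETWEEN a AND b requires a <= b to match anything

Fix: Swap the bounds so the smaller value comes first

Corrected query:
SELECT id, name, salary FROM employees WHERE salary BETWEEN 66983 AND 133660

Result:
id | name  | salary
---+-------+-------
2  | Frank | 78988 
5  | Liam  | 125332
6  | Eve   | 80760 
7  | Bob   | 75275 
8  | Jack  | 99798 
9  | Frank | 75867 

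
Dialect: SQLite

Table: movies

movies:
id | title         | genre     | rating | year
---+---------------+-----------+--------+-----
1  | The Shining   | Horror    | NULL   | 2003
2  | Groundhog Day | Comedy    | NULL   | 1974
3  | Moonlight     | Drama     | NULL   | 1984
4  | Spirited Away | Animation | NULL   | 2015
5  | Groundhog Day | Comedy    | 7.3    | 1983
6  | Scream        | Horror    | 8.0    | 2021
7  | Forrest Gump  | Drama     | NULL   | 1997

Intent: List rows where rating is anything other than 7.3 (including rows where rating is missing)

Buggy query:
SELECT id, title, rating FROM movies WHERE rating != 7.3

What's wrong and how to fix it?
Bug: Inequality against NULL is unknown, not true; rows with NULL are dropped

Fix: Add an explicit OR rating IS NULL to include the missing-value rows

Corrected query:
SELECT id, title, rating FROM movies WHERE rating != 7.3 OR rating IS NULL

Result:
id | title         | rating
---+---------------+-------
1  | The Shining   | NULL  
2  | Groundhog Day | NULL  
3  | Moonlight     | NULL  
4  | Spirited Away | NULL  
6  | Scream        | 8     
7  | Forrest Gump  | NULL  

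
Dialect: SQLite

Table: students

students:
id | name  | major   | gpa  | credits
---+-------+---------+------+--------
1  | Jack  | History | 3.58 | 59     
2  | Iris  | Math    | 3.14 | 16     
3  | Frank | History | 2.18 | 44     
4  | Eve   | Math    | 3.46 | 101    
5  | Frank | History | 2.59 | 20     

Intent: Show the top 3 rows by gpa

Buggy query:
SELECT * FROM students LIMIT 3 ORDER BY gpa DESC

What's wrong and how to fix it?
Bug: ORDER BY cannot follow LIMIT; LIMIT is the final clause

Fix: Sort with ORDER BY, then apply LIMIT

Corrected query:
SELECT * FROM students ORDER BY gpa DESC LIMIT 3

Result:
id | name | major   | gpa  | credits
---+------+---------+------+--------
1  | Jack | History | 3.58 | 59     
4  | Eve  | Math    | 3.46 | 101    
2  | Iris | Math    | 3.14 | 16     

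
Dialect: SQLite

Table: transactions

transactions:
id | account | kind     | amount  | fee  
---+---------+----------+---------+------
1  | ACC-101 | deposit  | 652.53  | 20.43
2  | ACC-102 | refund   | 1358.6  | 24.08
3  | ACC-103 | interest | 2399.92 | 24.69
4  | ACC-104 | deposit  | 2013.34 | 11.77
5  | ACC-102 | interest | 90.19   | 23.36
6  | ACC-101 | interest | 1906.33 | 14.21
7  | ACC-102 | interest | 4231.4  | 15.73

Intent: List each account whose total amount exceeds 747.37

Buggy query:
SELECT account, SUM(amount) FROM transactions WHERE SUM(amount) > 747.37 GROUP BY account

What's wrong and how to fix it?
Bug: WHERE runs before GROUP BY, so aggregates aren't available there

Fix: Move the aggregate condition to a HAVING clause

Corrected query:
SELECT account, SUM(amount) FROM transactions GROUP BY account HAVING SUM(amount) > 747.37

Result:
account | SUM(amount)
--------+------------
ACC-101 | 2558.86    
ACC-102 | 5680.19    
ACC-103 | 2399.92    
ACC-104 | 2013.34    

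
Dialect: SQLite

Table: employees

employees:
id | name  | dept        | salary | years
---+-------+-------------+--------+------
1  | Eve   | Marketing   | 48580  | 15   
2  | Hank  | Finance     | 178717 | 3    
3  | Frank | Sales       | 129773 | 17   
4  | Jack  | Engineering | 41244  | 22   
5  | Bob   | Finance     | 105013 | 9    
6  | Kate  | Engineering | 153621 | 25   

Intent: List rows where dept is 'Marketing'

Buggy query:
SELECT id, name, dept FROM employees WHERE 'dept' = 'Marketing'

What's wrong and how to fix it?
Bug: 'dept' in single quotes is a string literal, not the column; the comparison is literal-vs-literal and never true

Fix: Reference the column as dept without single quotes

Corrected query:
SELECT id, name, dept FROM employees WHERE dept = 'Marketing'

Result:
id | name | dept     
---+------+----------
1  | Eve  | Marketing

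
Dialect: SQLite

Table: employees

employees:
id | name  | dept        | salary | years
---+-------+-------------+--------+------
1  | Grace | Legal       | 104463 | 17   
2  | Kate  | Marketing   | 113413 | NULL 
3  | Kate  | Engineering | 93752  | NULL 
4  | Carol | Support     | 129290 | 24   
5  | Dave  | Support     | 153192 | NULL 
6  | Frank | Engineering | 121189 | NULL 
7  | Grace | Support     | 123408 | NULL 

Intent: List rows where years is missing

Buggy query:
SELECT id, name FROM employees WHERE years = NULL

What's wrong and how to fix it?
Bug: '= NULL' is always unknown in SQL three-valued logic, so no rows match

Fix: Replace '= NULL' with 'IS NULL'

Corrected query:
SELECT id, name FROM employees WHERE years IS NULL

Result:
id | name 
---+------
2  | Kate 
3  | Kate 
5  | Dave 
6  | Frank
7  | Grace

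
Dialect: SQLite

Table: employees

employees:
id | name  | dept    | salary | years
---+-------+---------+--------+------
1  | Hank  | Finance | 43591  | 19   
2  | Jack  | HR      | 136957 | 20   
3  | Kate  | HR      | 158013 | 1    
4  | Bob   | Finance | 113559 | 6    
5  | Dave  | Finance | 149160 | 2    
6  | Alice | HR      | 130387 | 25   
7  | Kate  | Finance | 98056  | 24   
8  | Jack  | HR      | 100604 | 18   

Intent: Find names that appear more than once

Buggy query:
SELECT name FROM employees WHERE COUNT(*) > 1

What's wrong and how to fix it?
Bug: WHERE can't reference COUNT(*); aggregates are computed after WHERE

Fix: GROUP BY name, then filter groups with HAVING COUNT(*) > 1

Corrected query:
SELECT name FROM employees GROUP BY name HAVING COUNT(*) > 1

Result:
name
----
Jack
Kate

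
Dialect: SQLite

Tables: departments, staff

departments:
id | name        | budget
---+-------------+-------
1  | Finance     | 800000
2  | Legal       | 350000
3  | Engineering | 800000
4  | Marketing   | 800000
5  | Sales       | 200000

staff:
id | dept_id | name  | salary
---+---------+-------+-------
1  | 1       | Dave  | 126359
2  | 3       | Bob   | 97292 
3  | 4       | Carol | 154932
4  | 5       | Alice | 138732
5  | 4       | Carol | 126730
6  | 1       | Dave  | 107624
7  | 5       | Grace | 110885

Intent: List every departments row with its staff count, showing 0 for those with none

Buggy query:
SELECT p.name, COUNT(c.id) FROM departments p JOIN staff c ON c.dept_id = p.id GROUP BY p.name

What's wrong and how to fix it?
Bug: An inner join excludes parents with zero children

Fix: Switch to LEFT JOIN to retain unmatched parent rows

Corrected query:
SELECT p.name, COUNT(c.id) FROM departments p LEFT JOIN staff c ON c.dept_id = p.id GROUP BY p.name

Result:
name        | COUNT(c.id)
------------+------------
Engineering | 1          
Finance     | 2          
Legal       | 0          
Marketing   | 2          
Sales       | 2          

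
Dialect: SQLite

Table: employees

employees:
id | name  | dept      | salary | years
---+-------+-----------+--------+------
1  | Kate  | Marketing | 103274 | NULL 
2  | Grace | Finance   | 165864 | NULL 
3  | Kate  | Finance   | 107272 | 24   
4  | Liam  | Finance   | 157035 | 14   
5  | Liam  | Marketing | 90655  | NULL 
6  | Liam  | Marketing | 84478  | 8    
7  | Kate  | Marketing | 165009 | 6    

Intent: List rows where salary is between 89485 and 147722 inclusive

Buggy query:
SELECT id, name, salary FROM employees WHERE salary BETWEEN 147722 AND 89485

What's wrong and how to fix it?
Bug: BETWEEN expects the lower bound first; with 147722 AND 89485 the range is empty

Fix: Swap the bounds so the smaller value comes first

Corrected query:
SELECT id, name, salary FROM employees WHERE salary BETWEEN 89485 AND 147722

Result:
id | name | salary
---+------+-------
1  | Kate | 103274
3  | Kate | 107272
5  | Liam | 90655 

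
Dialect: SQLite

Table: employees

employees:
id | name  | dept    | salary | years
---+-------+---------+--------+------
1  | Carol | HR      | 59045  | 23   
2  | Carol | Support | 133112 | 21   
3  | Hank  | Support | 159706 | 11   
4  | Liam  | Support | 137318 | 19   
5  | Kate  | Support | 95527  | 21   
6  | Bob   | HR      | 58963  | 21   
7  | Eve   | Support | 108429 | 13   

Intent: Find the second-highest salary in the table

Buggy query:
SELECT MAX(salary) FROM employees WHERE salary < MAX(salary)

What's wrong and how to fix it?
Bug: The inner MAX is an aggregate inside WHERE, which is not allowed

Fix: Compute the overall MAX in a subquery, then take MAX of rows below it

Corrected query:
SELECT MAX(salary) FROM employees WHERE salary < (SELECT MAX(salary) FROM employees)

Result:
MAX(salary)
-----------
137318     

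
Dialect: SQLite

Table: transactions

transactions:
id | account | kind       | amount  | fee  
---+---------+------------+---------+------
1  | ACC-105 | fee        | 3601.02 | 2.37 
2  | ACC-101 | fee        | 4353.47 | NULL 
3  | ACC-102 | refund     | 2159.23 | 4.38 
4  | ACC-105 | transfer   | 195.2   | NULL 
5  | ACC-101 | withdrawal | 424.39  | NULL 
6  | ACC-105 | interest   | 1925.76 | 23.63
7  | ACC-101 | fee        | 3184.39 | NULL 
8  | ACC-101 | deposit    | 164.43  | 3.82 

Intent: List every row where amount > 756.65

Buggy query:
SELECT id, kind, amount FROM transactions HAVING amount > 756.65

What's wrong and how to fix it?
Bug: This is a non-aggregate query (no GROUP BY, no aggregates), so in SQLite the HAVING clause is invalid here; a row-level condition belongs in WHERE

Fix: Replace HAVING with WHERE since the condition applies to individual rows

Corrected query:
SELECT id, kind, amount FROM transactions WHERE amount > 756.65

Result:
id | kind     | amount 
---+----------+--------
1  | fee      | 3601.02
2  | fee      | 4353.47
3  | refund   | 2159.23
6  | interest | 1925.76
7  | fee      | 3184.39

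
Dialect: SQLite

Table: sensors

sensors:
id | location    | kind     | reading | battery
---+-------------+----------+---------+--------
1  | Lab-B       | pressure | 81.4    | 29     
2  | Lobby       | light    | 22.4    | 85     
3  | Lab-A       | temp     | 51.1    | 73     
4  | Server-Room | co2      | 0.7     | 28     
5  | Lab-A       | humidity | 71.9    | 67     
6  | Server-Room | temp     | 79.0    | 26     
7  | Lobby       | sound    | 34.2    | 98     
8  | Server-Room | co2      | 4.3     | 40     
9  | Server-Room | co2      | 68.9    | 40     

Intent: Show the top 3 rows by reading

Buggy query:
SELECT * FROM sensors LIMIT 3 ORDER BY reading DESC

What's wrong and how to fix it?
Bug: ORDER BY cannot follow LIMIT; LIMIT is the final clause

Fix: Sort with ORDER BY, then apply LIMIT

Corrected query:
SELECT * FROM sensors ORDER BY reading DESC LIMIT 3

Result:
id | location    | kind     | reading | battery
---+-------------+----------+---------+--------
1  | Lab-B       | pressure | 81.4    | 29     
6  | Server-Room | temp     | 79      | 26     
5  | Lab-A       | humidity | 71.9    | 67     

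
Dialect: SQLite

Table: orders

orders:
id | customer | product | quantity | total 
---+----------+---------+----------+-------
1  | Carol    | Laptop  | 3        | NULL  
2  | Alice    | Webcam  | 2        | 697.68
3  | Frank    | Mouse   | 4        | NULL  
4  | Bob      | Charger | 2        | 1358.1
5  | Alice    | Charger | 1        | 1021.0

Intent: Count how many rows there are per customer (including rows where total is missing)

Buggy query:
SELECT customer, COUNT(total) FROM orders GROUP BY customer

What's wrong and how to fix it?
Bug: COUNT(column) counts non-NULL values only; rows with NULL total aren't counted

Fix: Use COUNT(*) to count all rows regardless of NULL

Corrected query:
SELECT customer, COUNT(*) FROM orders GROUP BY customer

Result:
customer | COUNT(*)
---------+---------
Alice    | 2       
Bob      | 1       
Carol    | 1       
Frank    | 1       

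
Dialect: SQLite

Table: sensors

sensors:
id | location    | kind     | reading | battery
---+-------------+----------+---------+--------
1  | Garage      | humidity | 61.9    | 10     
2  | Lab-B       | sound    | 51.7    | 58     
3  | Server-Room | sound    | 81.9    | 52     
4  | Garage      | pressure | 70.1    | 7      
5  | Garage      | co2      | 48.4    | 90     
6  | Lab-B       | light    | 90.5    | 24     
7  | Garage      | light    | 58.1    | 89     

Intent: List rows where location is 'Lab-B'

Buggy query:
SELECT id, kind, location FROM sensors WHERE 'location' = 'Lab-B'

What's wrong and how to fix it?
Bug: 'location' in single quotes is a string literal, not the column; the comparison is literal-vs-literal and never true

Fix: Remove the quotes around the column name (or use double quotes for an identifier)

Corrected query:
SELECT id, kind, location FROM sensors WHERE location = 'Lab-B'

Result:
id | kind  | location
---+-------+---------
2  | sound | Lab-B   
6  | light | Lab-B   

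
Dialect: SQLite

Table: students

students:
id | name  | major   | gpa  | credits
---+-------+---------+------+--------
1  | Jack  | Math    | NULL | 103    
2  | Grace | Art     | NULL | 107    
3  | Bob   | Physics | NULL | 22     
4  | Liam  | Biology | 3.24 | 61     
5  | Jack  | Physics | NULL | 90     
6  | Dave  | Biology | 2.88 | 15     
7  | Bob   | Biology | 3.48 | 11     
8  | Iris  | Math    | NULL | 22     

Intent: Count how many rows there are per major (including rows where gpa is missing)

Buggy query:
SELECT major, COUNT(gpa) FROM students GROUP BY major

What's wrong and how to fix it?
Bug: COUNT(column) counts non-NULL values only; rows with NULL gpa aren't counted

Fix: Use COUNT(*) to count all rows regardless of NULL

Corrected query:
SELECT major, COUNT(*) FROM students GROUP BY major

Result:
major   | COUNT(*)
--------+---------
Art     | 1       
Biology | 3       
Math    | 2       
Physics | 2       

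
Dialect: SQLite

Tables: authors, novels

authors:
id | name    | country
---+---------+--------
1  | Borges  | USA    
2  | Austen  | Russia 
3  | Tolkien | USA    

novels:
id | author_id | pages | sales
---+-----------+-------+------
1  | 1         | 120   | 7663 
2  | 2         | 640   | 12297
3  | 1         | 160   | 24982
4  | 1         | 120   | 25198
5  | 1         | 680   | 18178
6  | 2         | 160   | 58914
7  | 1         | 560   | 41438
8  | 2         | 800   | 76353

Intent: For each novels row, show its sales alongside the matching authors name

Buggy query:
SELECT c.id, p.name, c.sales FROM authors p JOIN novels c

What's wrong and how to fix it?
Bug: JOIN with no ON clause produces a cartesian product; every novels row pairs with every authors row

Fix: Specify the join condition linking the foreign key to the parent id

Corrected query:
SELECT c.id, p.name, c.sales FROM authors p JOIN novels c ON c.author_id = p.id

Result:
id | name   | sales
---+--------+------
1  | Borges | 7663 
2  | Austen | 12297
3  | Borges | 24982
4  | Borges | 25198
5  | Borges | 18178
6  | Austen | 58914
7  | Borges | 41438
8  | Austen | 76353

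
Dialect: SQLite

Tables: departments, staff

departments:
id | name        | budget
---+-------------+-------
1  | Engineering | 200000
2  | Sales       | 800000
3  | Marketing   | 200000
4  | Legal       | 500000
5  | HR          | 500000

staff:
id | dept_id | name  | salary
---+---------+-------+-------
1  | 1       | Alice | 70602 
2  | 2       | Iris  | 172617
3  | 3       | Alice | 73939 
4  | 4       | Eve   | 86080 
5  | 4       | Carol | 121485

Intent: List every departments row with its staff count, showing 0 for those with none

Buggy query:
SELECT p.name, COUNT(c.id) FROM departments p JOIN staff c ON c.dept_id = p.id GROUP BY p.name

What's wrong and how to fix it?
Bug: An inner join excludes parents with zero children

Fix: Use LEFT JOIN so parents without children still appear (COUNT(c.id) gives 0)

Corrected query:
SELECT p.name, COUNT(c.id) FROM departments p LEFT JOIN staff c ON c.dept_id = p.id GROUP BY p.name

Result:
name        | COUNT(c.id)
------------+------------
Engineering | 1          
HR          | 0          
Legal       | 2          
Marketing   | 1          
Sales       | 1          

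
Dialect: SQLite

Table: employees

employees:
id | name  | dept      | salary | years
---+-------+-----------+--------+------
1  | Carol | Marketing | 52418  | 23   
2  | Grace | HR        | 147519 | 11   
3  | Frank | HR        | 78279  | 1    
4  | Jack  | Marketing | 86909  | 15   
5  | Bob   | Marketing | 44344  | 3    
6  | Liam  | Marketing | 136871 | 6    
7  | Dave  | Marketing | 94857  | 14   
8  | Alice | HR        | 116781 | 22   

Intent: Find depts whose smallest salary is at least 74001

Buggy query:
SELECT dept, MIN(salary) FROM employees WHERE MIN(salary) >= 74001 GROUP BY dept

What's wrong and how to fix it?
Bug: MIN() in WHERE is a misuse of aggregate

Fix: Replace WHERE with HAVING after the GROUP BY

Corrected query:
SELECT dept, MIN(salary) FROM employees GROUP BY dept HAVING MIN(salary) >= 74001

Result:
dept | MIN(salary)
-----+------------
HR   | 78279      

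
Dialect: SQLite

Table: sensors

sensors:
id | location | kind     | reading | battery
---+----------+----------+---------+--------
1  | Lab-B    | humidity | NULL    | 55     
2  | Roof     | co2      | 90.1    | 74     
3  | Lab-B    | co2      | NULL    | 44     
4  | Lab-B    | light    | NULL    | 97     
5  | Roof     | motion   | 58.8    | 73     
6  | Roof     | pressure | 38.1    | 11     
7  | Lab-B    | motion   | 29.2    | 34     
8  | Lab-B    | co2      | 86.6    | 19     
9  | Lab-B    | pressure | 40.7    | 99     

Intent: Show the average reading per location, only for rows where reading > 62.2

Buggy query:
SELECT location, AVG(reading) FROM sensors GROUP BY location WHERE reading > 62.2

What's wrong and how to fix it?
Bug: Row-level WHERE must come before GROUP BY in the clause order

Fix: Move the WHERE clause before GROUP BY

Corrected query:
SELECT location, AVG(reading) FROM sensors WHERE reading > 62.2 GROUP BY location

Result:
location | AVG(reading)
---------+-------------
Lab-B    | 86.6        
Roof     | 90.1        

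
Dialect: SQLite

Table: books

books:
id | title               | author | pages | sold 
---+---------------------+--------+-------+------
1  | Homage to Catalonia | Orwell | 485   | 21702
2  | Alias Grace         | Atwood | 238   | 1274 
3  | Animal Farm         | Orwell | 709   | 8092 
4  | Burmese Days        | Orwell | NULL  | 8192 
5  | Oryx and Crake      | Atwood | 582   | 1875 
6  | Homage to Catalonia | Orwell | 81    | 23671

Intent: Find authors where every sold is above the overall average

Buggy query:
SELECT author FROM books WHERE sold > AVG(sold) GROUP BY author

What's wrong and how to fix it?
Bug: AVG() is an aggregate; it can't sit directly in WHERE

Fix: Use a subquery for AVG and a HAVING MIN(...) filter so the condition holds for every row in the group

Corrected query:
SELECT author FROM books GROUP BY author HAVING MIN(sold) > (SELECT AVG(sold) FROM books)

Result:
(no rows)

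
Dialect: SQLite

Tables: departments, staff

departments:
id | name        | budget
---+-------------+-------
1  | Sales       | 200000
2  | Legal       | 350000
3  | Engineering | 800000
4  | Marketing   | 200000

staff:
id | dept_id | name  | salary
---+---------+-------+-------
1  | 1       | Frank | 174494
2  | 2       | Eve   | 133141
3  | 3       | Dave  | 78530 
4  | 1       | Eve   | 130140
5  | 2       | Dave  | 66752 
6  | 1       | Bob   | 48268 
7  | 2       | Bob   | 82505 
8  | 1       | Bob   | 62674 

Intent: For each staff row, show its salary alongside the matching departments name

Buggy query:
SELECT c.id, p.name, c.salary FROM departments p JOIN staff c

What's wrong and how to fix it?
Bug: Missing join condition: each staff row is matched to all departments rows instead of just its own

Fix: Add ON c.dept_id = p.id to the JOIN

Corrected query:
SELECT c.id, p.name, c.salary FROM departments p JOIN staff c ON c.dept_id = p.id

Result:
id | name        | salary
---+-------------+-------
1  | Sales       | 174494
2  | Legal       | 133141
3  | Engineering | 78530 
4  | Sales       | 130140
5  | Legal       | 66752 
6  | Sales       | 48268 
7  | Legal       | 82505 
8  | Sales       | 62674 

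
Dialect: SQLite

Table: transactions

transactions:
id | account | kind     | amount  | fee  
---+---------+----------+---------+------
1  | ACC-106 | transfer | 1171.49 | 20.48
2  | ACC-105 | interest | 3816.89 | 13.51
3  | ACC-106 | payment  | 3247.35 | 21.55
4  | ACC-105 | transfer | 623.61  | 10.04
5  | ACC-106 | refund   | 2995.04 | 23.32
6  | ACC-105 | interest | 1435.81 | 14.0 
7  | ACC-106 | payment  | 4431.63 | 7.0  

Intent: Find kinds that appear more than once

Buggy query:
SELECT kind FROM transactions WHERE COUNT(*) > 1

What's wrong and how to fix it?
Bug: COUNT(*) is an aggregate and cannot be used in WHERE

Fix: Group first, then use HAVING for the count condition

Corrected query:
SELECT kind FROM transactions GROUP BY kind HAVING COUNT(*) > 1

Result:
kind    
--------
interest
payment 
transfer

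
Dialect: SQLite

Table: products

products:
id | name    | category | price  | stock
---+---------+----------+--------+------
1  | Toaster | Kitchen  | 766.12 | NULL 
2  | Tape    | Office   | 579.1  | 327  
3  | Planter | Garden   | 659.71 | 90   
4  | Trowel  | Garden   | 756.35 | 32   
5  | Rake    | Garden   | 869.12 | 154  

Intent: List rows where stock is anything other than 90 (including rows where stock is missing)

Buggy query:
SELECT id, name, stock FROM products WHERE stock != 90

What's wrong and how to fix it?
Bug: Inequality against NULL is unknown, not true; rows with NULL are dropped

Fix: Handle NULL separately with IS NULL alongside the inequality

Corrected query:
SELECT id, name, stock FROM products WHERE stock != 90 OR stock IS NULL

Result:
id | name    | stock
---+---------+------
1  | Toaster | NULL 
2  | Tape    | 327  
4  | Trowel  | 32   
5  | Rake    | 154  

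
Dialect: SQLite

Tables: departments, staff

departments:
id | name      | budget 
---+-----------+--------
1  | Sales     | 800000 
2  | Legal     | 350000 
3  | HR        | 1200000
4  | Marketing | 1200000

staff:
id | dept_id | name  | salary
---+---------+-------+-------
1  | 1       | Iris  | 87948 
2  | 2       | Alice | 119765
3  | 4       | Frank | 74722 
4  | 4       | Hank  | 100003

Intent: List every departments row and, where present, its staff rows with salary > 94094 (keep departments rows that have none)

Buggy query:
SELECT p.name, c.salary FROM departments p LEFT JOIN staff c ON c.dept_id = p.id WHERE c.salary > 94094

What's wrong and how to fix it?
Bug: A WHERE condition on the right-hand table after LEFT JOIN drops unmatched parents

Fix: Put 'c.salary > 94094' in the JOIN's ON clause instead of WHERE

Corrected query:
SELECT p.name, c.salary FROM departments p LEFT JOIN staff c ON c.dept_id = p.id AND c.salary > 94094

Result:
name      | salary
----------+-------
Sales     | NULL  
Legal     | 119765
HR        | NULL  
Marketing | 100003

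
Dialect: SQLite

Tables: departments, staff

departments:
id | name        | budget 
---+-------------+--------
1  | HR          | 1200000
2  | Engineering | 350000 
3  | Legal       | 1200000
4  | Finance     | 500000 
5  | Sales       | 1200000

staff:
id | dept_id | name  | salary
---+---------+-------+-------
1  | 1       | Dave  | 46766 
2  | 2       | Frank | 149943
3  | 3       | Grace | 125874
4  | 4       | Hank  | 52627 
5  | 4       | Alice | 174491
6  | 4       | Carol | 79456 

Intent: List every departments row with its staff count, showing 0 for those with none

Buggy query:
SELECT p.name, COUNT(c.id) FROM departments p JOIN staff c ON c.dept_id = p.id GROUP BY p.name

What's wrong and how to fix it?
Bug: INNER JOIN drops departments rows that have no matching staff rows

Fix: Use LEFT JOIN so parents without children still appear (COUNT(c.id) gives 0)

Corrected query:
SELECT p.name, COUNT(c.id) FROM departments p LEFT JOIN staff c ON c.dept_id = p.id GROUP BY p.name

Result:
name        | COUNT(c.id)
------------+------------
Engineering | 1          
Finance     | 3          
HR          | 1          
Legal       | 1          
Sales       | 0          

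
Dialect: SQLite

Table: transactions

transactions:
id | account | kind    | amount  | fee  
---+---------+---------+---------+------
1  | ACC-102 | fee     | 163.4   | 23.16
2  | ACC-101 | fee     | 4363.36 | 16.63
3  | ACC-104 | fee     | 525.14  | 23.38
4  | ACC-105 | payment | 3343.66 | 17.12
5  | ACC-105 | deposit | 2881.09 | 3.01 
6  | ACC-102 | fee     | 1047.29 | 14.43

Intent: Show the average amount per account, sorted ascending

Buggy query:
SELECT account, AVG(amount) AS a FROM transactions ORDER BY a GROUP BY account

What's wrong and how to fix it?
Bug: ORDER BY appears before GROUP BY; SQL clause order requires GROUP BY first

Fix: Move ORDER BY to the end, after GROUP BY

Corrected query:
SELECT account, AVG(amount) AS a FROM transactions GROUP BY account ORDER BY a

Result:
account | a       
--------+---------
ACC-104 | 525.14  
ACC-102 | 605.345 
ACC-105 | 3112.375
ACC-101 | 4363.36 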